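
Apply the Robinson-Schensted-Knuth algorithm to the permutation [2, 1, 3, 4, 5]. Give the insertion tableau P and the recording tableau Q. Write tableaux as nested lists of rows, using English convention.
Insert each entry of the permutation into P by Schensted row insertion, recording in Q the position of each new cell.

After inserting 2: P = [[2]].
After inserting 1: P = [[1], [2]].
After inserting 3: P = [[1, 3], [2]].
After inserting 4: P = [[1, 3, 4], [2]].
After inserting 5: P = [[1, 3, 4, 5], [2]].

So P = [[1, 3, 4, 5], [2]], Q = [[1, 3, 4, 5], [2]].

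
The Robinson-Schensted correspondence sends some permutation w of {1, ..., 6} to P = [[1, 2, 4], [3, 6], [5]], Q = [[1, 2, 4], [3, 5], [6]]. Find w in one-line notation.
Reverse the RSK construction: for i from n down to 1, find the cell of Q containing i, remove the entry at that cell from P, and reverse-bump it up through P; the value ejected from row 1 is w(i).

Step i=6: Q has 6 at row 3, column 1; remove 5 from row 3 of P and reverse-bump: 5 enters row 2 and ejects 3; 3 enters row 1 and ejects 2. So w(6) = 2. P is now [[1, 3, 4], [5, 6]].
Step i=5: Q has 5 at row 2, column 2; remove 6 from row 2 of P and reverse-bump: 6 enters row 1 and ejects 4. So w(5) = 4. P is now [[1, 3, 6], [5]].
Step i=4: Q has 4 at row 1, column 3; remove that cell from P, ejecting 6. So w(4) = 6. P is now [[1, 3], [5]].
Step i=3: Q has 3 at row 2, column 1; remove 5 from row 2 of P and reverse-bump: 5 enters row 1 and ejects 3. So w(3) = 3. P is now [[1, 5]].
Step i=2: Q has 2 at row 1, column 2; remove that cell from P, ejecting 5. So w(2) = 5. P is now [[1]].
Step i=1: Q has 1 at row 1, column 1; remove that cell from P, ejecting 1. So w(1) = 1. P is now [].

So w = 1 5 3 6 4 2.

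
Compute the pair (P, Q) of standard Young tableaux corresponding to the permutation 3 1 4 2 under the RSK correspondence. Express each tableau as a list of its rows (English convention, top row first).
P = [[1, 2], [3, 4]], Q = [[1, 3], [2, 4]]

Insert each entry of the permutation into P by Schensted row insertion, recording in Q the position of each new cell.

Insert 3: appended to row 1. P = [[3]], Q = [[1]].
Insert 1: 1 bumps 3 from row 1; 3 starts row 2. P = [[1], [3]], Q = [[1], [2]].
Insert 4: appended to row 1. P = [[1, 4], [3]], Q = [[1, 3], [2]].
Insert 2: 2 bumps 4 from row 1; 4 appends to row 2. P = [[1, 2], [3, 4]], Q = [[1, 3], [2, 4]].

So P = [[1, 2], [3, 4]], Q = [[1, 3], [2, 4]].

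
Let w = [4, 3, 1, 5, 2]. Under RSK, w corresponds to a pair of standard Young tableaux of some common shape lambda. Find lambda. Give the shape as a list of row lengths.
Row-insert each entry into an empty tableau.

After inserting 4: P = [[4]].
After inserting 3: P = [[3], [4]].
After inserting 1: P = [[1], [3], [4]].
After inserting 5: P = [[1, 5], [3], [4]].
After inserting 2: P = [[1, 2], [3, 5], [4]].

The final insertion tableau P = [[1, 2], [3, 5], [4]] has shape [2, 2, 1].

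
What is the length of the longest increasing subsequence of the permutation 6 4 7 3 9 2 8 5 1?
3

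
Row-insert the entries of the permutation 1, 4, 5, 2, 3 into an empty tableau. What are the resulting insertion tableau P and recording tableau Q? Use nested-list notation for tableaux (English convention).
P = [[1, 2, 3], [4, 5]], Q = [[1, 2, 3], [4, 5]]

Insert each entry of the permutation into P by Schensted row insertion, recording in Q the position of each new cell.

After inserting 1: P = [[1]].
After inserting 4: P = [[1, 4]].
After inserting 5: P = [[1, 4, 5]].
After inserting 2: P = [[1, 2, 5], [4]].
After inserting 3: P = [[1, 2, 3], [4, 5]].

So P = [[1, 2, 3], [4, 5]], Q = [[1, 2, 3], [4, 5]].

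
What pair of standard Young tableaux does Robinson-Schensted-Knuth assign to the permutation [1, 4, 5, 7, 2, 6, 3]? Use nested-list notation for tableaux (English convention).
P = [[1, 2, 3, 6], [4, 5], [7]], Q = [[1, 2, 3, 4], [5, 6], [7]]

Insert each entry of the permutation into P by Schensted row insertion, recording in Q the position of each new cell.

After inserting 1: P = [[1]].
After inserting 4: P = [[1, 4]].
After inserting 5: P = [[1, 4, 5]].
After inserting 7: P = [[1, 4, 5, 7]].
After inserting 2: P = [[1, 2, 5, 7], [4]].
After inserting 6: P = [[1, 2, 5, 6], [4, 7]].
After inserting 3: P = [[1, 2, 3, 6], [4, 5], [7]].

So P = [[1, 2, 3, 6], [4, 5], [7]], Q = [[1, 2, 3, 4], [5, 6], [7]].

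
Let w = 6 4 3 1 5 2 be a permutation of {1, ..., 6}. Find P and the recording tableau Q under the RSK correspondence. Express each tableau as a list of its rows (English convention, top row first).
Insert each entry of the permutation into P by Schensted row insertion, recording in Q the position of each new cell.

After inserting 6: P = [[6]].
After inserting 4: P = [[4], [6]].
After inserting 3: P = [[3], [4], [6]].
After inserting 1: P = [[1], [3], [4], [6]].
After inserting 5: P = [[1, 5], [3], [4], [6]].
After inserting 2: P = [[1, 2], [3, 5], [4], [6]].

So P = [[1, 2], [3, 5], [4], [6]], Q = [[1, 5], [2, 6], [3], [4]].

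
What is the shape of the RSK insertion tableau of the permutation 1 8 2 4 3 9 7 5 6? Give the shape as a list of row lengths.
[5, 2, 2]

Row-insert each entry into an empty tableau.

After inserting 1: P = [[1]].
After inserting 8: P = [[1, 8]].
After inserting 2: P = [[1, 2], [8]].
After inserting 4: P = [[1, 2, 4], [8]].
After inserting 3: P = [[1, 2, 3], [4], [8]].
After inserting 9: P = [[1, 2, 3, 9], [4], [8]].
After inserting 7: P = [[1, 2, 3, 7], [4, 9], [8]].
After inserting 5: P = [[1, 2, 3, 5], [4, 7], [8, 9]].
After inserting 6: P = [[1, 2, 3, 5, 6], [4, 7], [8, 9]].

The final insertion tableau P = [[1, 2, 3, 5, 6], [4, 7], [8, 9]] has shape [5, 2, 2].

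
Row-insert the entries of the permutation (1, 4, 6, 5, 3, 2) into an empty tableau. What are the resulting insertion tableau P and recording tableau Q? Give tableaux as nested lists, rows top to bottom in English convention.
P = [[1, 2, 5], [3], [4], [6]], Q = [[1, 2, 3], [4], [5], [6]]

Insert each entry of the permutation into P by Schensted row insertion, recording in Q the position of each new cell.

Insert 1: appended to row 1. P = [[1]].
Insert 4: appended to row 1. P = [[1, 4]].
Insert 6: appended to row 1. P = [[1, 4, 6]].
Insert 5: 5 bumps 6 from row 1; 6 starts row 2. P = [[1, 4, 5], [6]].
Insert 3: 3 bumps 4 from row 1; 4 bumps 6 from row 2; 6 starts row 3. P = [[1, 3, 5], [4], [6]].
Insert 2: 2 bumps 3 from row 1; 3 bumps 4 from row 2; 4 bumps 6 from row 3; 6 starts row 4. P = [[1, 2, 5], [3], [4], [6]].

So P = [[1, 2, 5], [3], [4], [6]], Q = [[1, 2, 3], [4], [5], [6]].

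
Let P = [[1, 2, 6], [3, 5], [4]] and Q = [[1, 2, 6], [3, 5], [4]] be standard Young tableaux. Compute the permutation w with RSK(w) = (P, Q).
Reverse the RSK construction: for i from n down to 1, find the cell of Q containing i, remove the entry at that cell from P, and reverse-bump it up through P; the value ejected from row 1 is w(i).

Step i=6: Q has 6 at row 1, column 3; remove that cell from P, ejecting 6. So w(6) = 6. P is now [[1, 2], [3, 5], [4]].
Step i=5: Q has 5 at row 2, column 2; remove 5 from row 2 of P and reverse-bump: 5 enters row 1 and ejects 2. So w(5) = 2. P is now [[1, 5], [3], [4]].
Step i=4: Q has 4 at row 3, column 1; remove 4 from row 3 of P and reverse-bump: 4 enters row 2 and ejects 3; 3 enters row 1 and ejects 1. So w(4) = 1. P is now [[3, 5], [4]].
Step i=3: Q has 3 at row 2, column 1; remove 4 from row 2 of P and reverse-bump: 4 enters row 1 and ejects 3. So w(3) = 3. P is now [[4, 5]].
Step i=2: Q has 2 at row 1, column 2; remove that cell from P, ejecting 5. So w(2) = 5. P is now [[4]].
Step i=1: Q has 1 at row 1, column 1; remove that cell from P, ejecting 4. So w(1) = 4. P is now [].

So w = 4 5 3 1 2 6.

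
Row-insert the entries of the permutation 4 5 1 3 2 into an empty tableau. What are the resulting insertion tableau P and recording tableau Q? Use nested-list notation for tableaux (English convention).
P = [[1, 2], [3, 5], [4]], Q = [[1, 2], [3, 4], [5]]

Insert each entry of the permutation into P by Schensted row insertion, recording in Q the position of each new cell.

After inserting 4: P = [[4]].
After inserting 5: P = [[4, 5]].
After inserting 1: P = [[1, 5], [4]].
After inserting 3: P = [[1, 3], [4, 5]].
After inserting 2: P = [[1, 2], [3, 5], [4]].

So P = [[1, 2], [3, 5], [4]], Q = [[1, 2], [3, 4], [5]].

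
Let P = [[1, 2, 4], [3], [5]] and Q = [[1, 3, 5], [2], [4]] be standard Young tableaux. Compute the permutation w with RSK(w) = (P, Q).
Reverse RSK: for i = n, n-1, ..., 1, locate i in Q, remove the corresponding corner cell from P, and reverse-bump its entry up through P; the value ejected from row 1 is w(i).

So w = 5 1 3 2 4.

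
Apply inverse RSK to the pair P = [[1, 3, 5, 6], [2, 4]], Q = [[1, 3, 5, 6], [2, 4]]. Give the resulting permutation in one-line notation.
2 1 4 3 5 6

Reverse RSK: for i = n, n-1, ..., 1, locate i in Q, remove the corresponding corner cell from P, and reverse-bump its entry up through P; the value ejected from row 1 is w(i).

So w = 2 1 4 3 5 6.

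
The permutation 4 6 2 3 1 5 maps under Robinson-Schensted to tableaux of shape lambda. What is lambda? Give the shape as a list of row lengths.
[3, 2, 1]

Row-insert each entry into an empty tableau.

After inserting 4: P = [[4]].
After inserting 6: P = [[4, 6]].
After inserting 2: P = [[2, 6], [4]].
After inserting 3: P = [[2, 3], [4, 6]].
After inserting 1: P = [[1, 3], [2, 6], [4]].
After inserting 5: P = [[1, 3, 5], [2, 6], [4]].

The final insertion tableau P = [[1, 3, 5], [2, 6], [4]] has shape [3, 2, 1].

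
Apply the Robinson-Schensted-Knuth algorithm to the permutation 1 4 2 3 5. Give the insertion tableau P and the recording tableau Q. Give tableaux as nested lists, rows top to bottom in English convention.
Insert each entry of the permutation into P by Schensted row insertion, recording in Q the position of each new cell.

After inserting 1: P = [[1]].
After inserting 4: P = [[1, 4]].
After inserting 2: P = [[1, 2], [4]].
After inserting 3: P = [[1, 2, 3], [4]].
After inserting 5: P = [[1, 2, 3, 5], [4]].

So P = [[1, 2, 3, 5], [4]], Q = [[1, 2, 4, 5], [3]].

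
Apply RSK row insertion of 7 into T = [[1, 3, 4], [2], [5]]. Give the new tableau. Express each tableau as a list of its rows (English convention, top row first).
[[1, 3, 4, 7], [2], [5]]

7 is larger than every entry of row 1, so it is appended to row 1. The new tableau is [[1, 3, 4, 7], [2], [5]].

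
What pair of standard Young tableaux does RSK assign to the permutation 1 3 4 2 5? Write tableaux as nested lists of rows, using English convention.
Insert each entry of the permutation into P by Schensted row insertion, recording in Q the position of each new cell.

Insert 1: appended to row 1. P = [[1]].
Insert 3: appended to row 1. P = [[1, 3]].
Insert 4: appended to row 1. P = [[1, 3, 4]].
Insert 2: 2 bumps 3 from row 1; 3 starts row 2. P = [[1, 2, 4], [3]].
Insert 5: appended to row 1. P = [[1, 2, 4, 5], [3]].

So P = [[1, 2, 4, 5], [3]], Q = [[1, 2, 3, 5], [4]].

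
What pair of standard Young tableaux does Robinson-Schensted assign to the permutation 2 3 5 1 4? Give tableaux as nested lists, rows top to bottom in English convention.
Insert each entry of the permutation into P by Schensted row insertion, recording in Q the position of each new cell.

Insert 2: appended to row 1. P = [[2]].
Insert 3: appended to row 1. P = [[2, 3]].
Insert 5: appended to row 1. P = [[2, 3, 5]].
Insert 1: 1 bumps 2 from row 1; 2 starts row 2. P = [[1, 3, 5], [2]].
Insert 4: 4 bumps 5 from row 1; 5 appends to row 2. P = [[1, 3, 4], [2, 5]].

So P = [[1, 3, 4], [2, 5]], Q = [[1, 2, 3], [4, 5]].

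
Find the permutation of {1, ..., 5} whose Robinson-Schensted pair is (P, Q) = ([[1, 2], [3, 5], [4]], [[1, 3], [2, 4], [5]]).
Reverse the RSK construction: for i from n down to 1, find the cell of Q containing i, remove the entry at that cell from P, and reverse-bump it up through P; the value ejected from row 1 is w(i).

Step i=5: Q has 5 at row 3, column 1; remove 4 from row 3 of P and reverse-bump: 4 enters row 2 and ejects 3; 3 enters row 1 and ejects 2. So w(5) = 2. P is now [[1, 3], [4, 5]].
Step i=4: Q has 4 at row 2, column 2; remove 5 from row 2 of P and reverse-bump: 5 enters row 1 and ejects 3. So w(4) = 3. P is now [[1, 5], [4]].
Step i=3: Q has 3 at row 1, column 2; remove that cell from P, ejecting 5. So w(3) = 5. P is now [[1], [4]].
Step i=2: Q has 2 at row 2, column 1; remove 4 from row 2 of P and reverse-bump: 4 enters row 1 and ejects 1. So w(2) = 1. P is now [[4]].
Step i=1: Q has 1 at row 1, column 1; remove that cell from P, ejecting 4. So w(1) = 4. P is now [].

So w = 4 1 5 3 2.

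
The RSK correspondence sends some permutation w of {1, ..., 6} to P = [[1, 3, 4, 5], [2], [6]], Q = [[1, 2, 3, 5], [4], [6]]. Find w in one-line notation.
Reverse the RSK construction: for i from n down to 1, find the cell of Q containing i, remove the entry at that cell from P, and reverse-bump it up through P; the value ejected from row 1 is w(i).

Step i=6: Q has 6 at row 3, column 1; remove 6 from row 3 of P and reverse-bump: 6 enters row 2 and ejects 2; 2 enters row 1 and ejects 1. So w(6) = 1. P is now [[2, 3, 4, 5], [6]].
Step i=5: Q has 5 at row 1, column 4; remove that cell from P, ejecting 5. So w(5) = 5. P is now [[2, 3, 4], [6]].
Step i=4: Q has 4 at row 2, column 1; remove 6 from row 2 of P and reverse-bump: 6 enters row 1 and ejects 4. So w(4) = 4. P is now [[2, 3, 6]].
Step i=3: Q has 3 at row 1, column 3; remove that cell from P, ejecting 6. So w(3) = 6. P is now [[2, 3]].
Step i=2: Q has 2 at row 1, column 2; remove that cell from P, ejecting 3. So w(2) = 3. P is now [[2]].
Step i=1: Q has 1 at row 1, column 1; remove that cell from P, ejecting 2. So w(1) = 2. P is now [].

So w = 2 3 6 4 5 1.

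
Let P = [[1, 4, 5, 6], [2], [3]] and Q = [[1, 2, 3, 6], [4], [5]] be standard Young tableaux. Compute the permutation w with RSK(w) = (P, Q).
3 4 5 2 1 6

Reverse RSK: for i = n, n-1, ..., 1, locate i in Q, remove the corresponding corner cell from P, and reverse-bump its entry up through P; the value ejected from row 1 is w(i).

So w = 3 4 5 2 1 6.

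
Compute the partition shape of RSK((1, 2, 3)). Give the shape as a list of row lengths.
Row-insert each entry into an empty tableau.

After inserting 1: P = [[1]].
After inserting 2: P = [[1, 2]].
After inserting 3: P = [[1, 2, 3]].

The final insertion tableau P = [[1, 2, 3]] has shape [3].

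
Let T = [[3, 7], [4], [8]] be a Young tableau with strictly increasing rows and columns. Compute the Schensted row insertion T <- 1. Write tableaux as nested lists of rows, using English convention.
In row 1, 1 replaces 3 (the leftmost entry greater than 1); 3 is bumped to row 2. In row 2, 3 replaces 4 (the leftmost entry greater than 3); 4 is bumped to row 3. In row 3, 4 replaces 8 (the leftmost entry greater than 4); 8 is bumped to row 4. 8 starts a new row 4. The new tableau is [[1, 7], [3], [4], [8]].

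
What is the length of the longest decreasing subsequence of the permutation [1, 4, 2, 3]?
2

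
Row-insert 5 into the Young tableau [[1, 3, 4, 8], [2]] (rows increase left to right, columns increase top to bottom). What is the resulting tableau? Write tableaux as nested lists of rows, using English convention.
In row 1, 5 replaces 8 (the leftmost entry greater than 5); 8 is bumped to row 2. 8 is appended to row 2. The new tableau is [[1, 3, 4, 5], [2, 8]].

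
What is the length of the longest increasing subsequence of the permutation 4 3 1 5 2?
2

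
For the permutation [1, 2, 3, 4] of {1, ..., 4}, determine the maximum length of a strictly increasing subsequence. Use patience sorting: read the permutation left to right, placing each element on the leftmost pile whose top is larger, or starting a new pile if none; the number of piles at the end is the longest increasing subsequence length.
1: new pile. tops = [1]
2: new pile. tops = [1, 2]
3: new pile. tops = [1, 2, 3]
4: new pile. tops = [1, 2, 3, 4]

4 piles, so the longest increasing subsequence has length 4.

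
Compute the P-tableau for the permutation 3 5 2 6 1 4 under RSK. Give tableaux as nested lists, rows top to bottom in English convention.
P = [[1, 4, 6], [2, 5], [3]]

Insert 3: appended to row 1. P = [[3]].
Insert 5: appended to row 1. P = [[3, 5]].
Insert 2: 2 bumps 3 from row 1; 3 starts row 2. P = [[2, 5], [3]].
Insert 6: appended to row 1. P = [[2, 5, 6], [3]].
Insert 1: 1 bumps 2 from row 1; 2 bumps 3 from row 2; 3 starts row 3. P = [[1, 5, 6], [2], [3]].
Insert 4: 4 bumps 5 from row 1; 5 appends to row 2. P = [[1, 4, 6], [2, 5], [3]].

So P = [[1, 4, 6], [2, 5], [3]].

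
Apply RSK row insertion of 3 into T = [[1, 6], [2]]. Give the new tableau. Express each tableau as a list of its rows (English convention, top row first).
[[1, 3], [2, 6]]

In row 1, 3 replaces 6 (the leftmost entry greater than 3); 6 is bumped to row 2. 6 is appended to row 2. The new tableau is [[1, 3], [2, 6]].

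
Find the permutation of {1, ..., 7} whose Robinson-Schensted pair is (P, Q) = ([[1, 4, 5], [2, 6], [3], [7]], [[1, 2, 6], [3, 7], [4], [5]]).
Reverse the RSK construction: for i from n down to 1, find the cell of Q containing i, remove the entry at that cell from P, and reverse-bump it up through P; the value ejected from row 1 is w(i).

Step i=7: Q has 7 at row 2, column 2; remove 6 from row 2 of P and reverse-bump: 6 enters row 1 and ejects 5. So w(7) = 5. P is now [[1, 4, 6], [2], [3], [7]].
Step i=6: Q has 6 at row 1, column 3; remove that cell from P, ejecting 6. So w(6) = 6. P is now [[1, 4], [2], [3], [7]].
Step i=5: Q has 5 at row 4, column 1; remove 7 from row 4 of P and reverse-bump: 7 enters row 3 and ejects 3; 3 enters row 2 and ejects 2; 2 enters row 1 and ejects 1. So w(5) = 1. P is now [[2, 4], [3], [7]].
Step i=4: Q has 4 at row 3, column 1; remove 7 from row 3 of P and reverse-bump: 7 enters row 2 and ejects 3; 3 enters row 1 and ejects 2. So w(4) = 2. P is now [[3, 4], [7]].
Step i=3: Q has 3 at row 2, column 1; remove 7 from row 2 of P and reverse-bump: 7 enters row 1 and ejects 4. So w(3) = 4. P is now [[3, 7]].
Step i=2: Q has 2 at row 1, column 2; remove that cell from P, ejecting 7. So w(2) = 7. P is now [[3]].
Step i=1: Q has 1 at row 1, column 1; remove that cell from P, ejecting 3. So w(1) = 3. P is now [].

So w = 3 7 4 2 1 6 5.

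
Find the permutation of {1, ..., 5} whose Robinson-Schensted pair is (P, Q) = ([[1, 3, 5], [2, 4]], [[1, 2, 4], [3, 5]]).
Reverse the RSK construction: for i from n down to 1, find the cell of Q containing i, remove the entry at that cell from P, and reverse-bump it up through P; the value ejected from row 1 is w(i).

Step i=5: Q has 5 at row 2, column 2; remove 4 from row 2 of P and reverse-bump: 4 enters row 1 and ejects 3. So w(5) = 3. P is now [[1, 4, 5], [2]].
Step i=4: Q has 4 at row 1, column 3; remove that cell from P, ejecting 5. So w(4) = 5. P is now [[1, 4], [2]].
Step i=3: Q has 3 at row 2, column 1; remove 2 from row 2 of P and reverse-bump: 2 enters row 1 and ejects 1. So w(3) = 1. P is now [[2, 4]].
Step i=2: Q has 2 at row 1, column 2; remove that cell from P, ejecting 4. So w(2) = 4. P is now [[2]].
Step i=1: Q has 1 at row 1, column 1; remove that cell from P, ejecting 2. So w(1) = 2. P is now [].

So w = 2 4 1 5 3.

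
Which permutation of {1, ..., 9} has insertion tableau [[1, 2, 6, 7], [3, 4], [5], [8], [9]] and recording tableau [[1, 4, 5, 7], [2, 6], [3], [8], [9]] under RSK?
9 3 1 5 8 6 7 4 2

Reverse RSK: for i = n, n-1, ..., 1, locate i in Q, remove the corresponding corner cell from P, and reverse-bump its entry up through P; the value ejected from row 1 is w(i).

So w = 9 3 1 5 8 6 7 4 2.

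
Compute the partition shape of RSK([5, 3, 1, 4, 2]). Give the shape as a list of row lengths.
Row-insert each entry into an empty tableau.

After inserting 5: P = [[5]].
After inserting 3: P = [[3], [5]].
After inserting 1: P = [[1], [3], [5]].
After inserting 4: P = [[1, 4], [3], [5]].
After inserting 2: P = [[1, 2], [3, 4], [5]].

The final insertion tableau P = [[1, 2], [3, 4], [5]] has shape [2, 2, 1].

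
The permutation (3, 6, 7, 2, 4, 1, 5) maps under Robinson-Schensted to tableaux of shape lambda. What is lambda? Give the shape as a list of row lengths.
Row-insert each entry into an empty tableau.

After inserting 3: P = [[3]].
After inserting 6: P = [[3, 6]].
After inserting 7: P = [[3, 6, 7]].
After inserting 2: P = [[2, 6, 7], [3]].
After inserting 4: P = [[2, 4, 7], [3, 6]].
After inserting 1: P = [[1, 4, 7], [2, 6], [3]].
After inserting 5: P = [[1, 4, 5], [2, 6, 7], [3]].

The final insertion tableau P = [[1, 4, 5], [2, 6, 7], [3]] has shape [3, 3, 1].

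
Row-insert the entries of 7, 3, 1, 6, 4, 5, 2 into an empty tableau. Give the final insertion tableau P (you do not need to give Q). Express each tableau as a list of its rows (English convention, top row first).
Insert 7: appended to row 1. P = [[7]].
Insert 3: 3 bumps 7 from row 1; 7 starts row 2. P = [[3], [7]].
Insert 1: 1 bumps 3 from row 1; 3 bumps 7 from row 2; 7 starts row 3. P = [[1], [3], [7]].
Insert 6: appended to row 1. P = [[1, 6], [3], [7]].
Insert 4: 4 bumps 6 from row 1; 6 appends to row 2. P = [[1, 4], [3, 6], [7]].
Insert 5: appended to row 1. P = [[1, 4, 5], [3, 6], [7]].
Insert 2: 2 bumps 4 from row 1; 4 bumps 6 from row 2; 6 bumps 7 from row 3; 7 starts row 4. P = [[1, 2, 5], [3, 4], [6], [7]].

So P = [[1, 2, 5], [3, 4], [6], [7]].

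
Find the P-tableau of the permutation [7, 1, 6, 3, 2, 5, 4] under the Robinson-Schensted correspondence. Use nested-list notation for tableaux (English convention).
Insert 7: appended to row 1. P = [[7]].
Insert 1: 1 bumps 7 from row 1; 7 starts row 2. P = [[1], [7]].
Insert 6: appended to row 1. P = [[1, 6], [7]].
Insert 3: 3 bumps 6 from row 1; 6 bumps 7 from row 2; 7 starts row 3. P = [[1, 3], [6], [7]].
Insert 2: 2 bumps 3 from row 1; 3 bumps 6 from row 2; 6 bumps 7 from row 3; 7 starts row 4. P = [[1, 2], [3], [6], [7]].
Insert 5: appended to row 1. P = [[1, 2, 5], [3], [6], [7]].
Insert 4: 4 bumps 5 from row 1; 5 appends to row 2. P = [[1, 2, 4], [3, 5], [6], [7]].

So P = [[1, 2, 4], [3, 5], [6], [7]].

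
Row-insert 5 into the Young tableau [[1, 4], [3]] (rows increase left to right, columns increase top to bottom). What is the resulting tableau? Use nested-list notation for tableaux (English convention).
[[1, 4, 5], [3]]

5 is larger than every entry of row 1, so it is appended to row 1. The new tableau is [[1, 4, 5], [3]].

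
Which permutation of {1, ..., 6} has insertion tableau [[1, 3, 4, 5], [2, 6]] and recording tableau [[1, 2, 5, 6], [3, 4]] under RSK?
Reverse the RSK construction: for i from n down to 1, find the cell of Q containing i, remove the entry at that cell from P, and reverse-bump it up through P; the value ejected from row 1 is w(i).

Step i=6: Q has 6 at row 1, column 4; remove that cell from P, ejecting 5. So w(6) = 5. P is now [[1, 3, 4], [2, 6]].
Step i=5: Q has 5 at row 1, column 3; remove that cell from P, ejecting 4. So w(5) = 4. P is now [[1, 3], [2, 6]].
Step i=4: Q has 4 at row 2, column 2; remove 6 from row 2 of P and reverse-bump: 6 enters row 1 and ejects 3. So w(4) = 3. P is now [[1, 6], [2]].
Step i=3: Q has 3 at row 2, column 1; remove 2 from row 2 of P and reverse-bump: 2 enters row 1 and ejects 1. So w(3) = 1. P is now [[2, 6]].
Step i=2: Q has 2 at row 1, column 2; remove that cell from P, ejecting 6. So w(2) = 6. P is now [[2]].
Step i=1: Q has 1 at row 1, column 1; remove that cell from P, ejecting 2. So w(1) = 2. P is now [].

So w = 2 6 1 3 4 5.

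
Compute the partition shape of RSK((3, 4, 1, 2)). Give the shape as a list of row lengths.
[2, 2]

Row-insert each entry into an empty tableau.

After inserting 3: P = [[3]].
After inserting 4: P = [[3, 4]].
After inserting 1: P = [[1, 4], [3]].
After inserting 2: P = [[1, 2], [3, 4]].

The final insertion tableau P = [[1, 2], [3, 4]] has shape [2, 2].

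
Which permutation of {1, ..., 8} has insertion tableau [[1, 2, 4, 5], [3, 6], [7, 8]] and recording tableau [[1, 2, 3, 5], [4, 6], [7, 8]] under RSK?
Reverse the RSK construction: for i from n down to 1, find the cell of Q containing i, remove the entry at that cell from P, and reverse-bump it up through P; the value ejected from row 1 is w(i).

Step i=8: Q has 8 at row 3, column 2; remove 8 from row 3 of P and reverse-bump: 8 enters row 2 and ejects 6; 6 enters row 1 and ejects 5. So w(8) = 5. P is now [[1, 2, 4, 6], [3, 8], [7]].
Step i=7: Q has 7 at row 3, column 1; remove 7 from row 3 of P and reverse-bump: 7 enters row 2 and ejects 3; 3 enters row 1 and ejects 2. So w(7) = 2. P is now [[1, 3, 4, 6], [7, 8]].
Step i=6: Q has 6 at row 2, column 2; remove 8 from row 2 of P and reverse-bump: 8 enters row 1 and ejects 6. So w(6) = 6. P is now [[1, 3, 4, 8], [7]].
Step i=5: Q has 5 at row 1, column 4; remove that cell from P, ejecting 8. So w(5) = 8. P is now [[1, 3, 4], [7]].
Step i=4: Q has 4 at row 2, column 1; remove 7 from row 2 of P and reverse-bump: 7 enters row 1 and ejects 4. So w(4) = 4. P is now [[1, 3, 7]].
Step i=3: Q has 3 at row 1, column 3; remove that cell from P, ejecting 7. So w(3) = 7. P is now [[1, 3]].
Step i=2: Q has 2 at row 1, column 2; remove that cell from P, ejecting 3. So w(2) = 3. P is now [[1]].
Step i=1: Q has 1 at row 1, column 1; remove that cell from P, ejecting 1. So w(1) = 1. P is now [].

So w = 1 3 7 4 8 6 2 5.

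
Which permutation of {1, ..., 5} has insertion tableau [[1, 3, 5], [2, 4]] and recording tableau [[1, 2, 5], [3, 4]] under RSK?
Reverse the RSK construction: for i from n down to 1, find the cell of Q containing i, remove the entry at that cell from P, and reverse-bump it up through P; the value ejected from row 1 is w(i).

Step i=5: Q has 5 at row 1, column 3; remove that cell from P, ejecting 5. So w(5) = 5. P is now [[1, 3], [2, 4]].
Step i=4: Q has 4 at row 2, column 2; remove 4 from row 2 of P and reverse-bump: 4 enters row 1 and ejects 3. So w(4) = 3. P is now [[1, 4], [2]].
Step i=3: Q has 3 at row 2, column 1; remove 2 from row 2 of P and reverse-bump: 2 enters row 1 and ejects 1. So w(3) = 1. P is now [[2, 4]].
Step i=2: Q has 2 at row 1, column 2; remove that cell from P, ejecting 4. So w(2) = 4. P is now [[2]].
Step i=1: Q has 1 at row 1, column 1; remove that cell from P, ejecting 2. So w(1) = 2. P is now [].

So w = 2 4 1 3 5.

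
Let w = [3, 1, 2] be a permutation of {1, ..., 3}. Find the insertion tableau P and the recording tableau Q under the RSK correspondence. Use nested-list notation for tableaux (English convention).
P = [[1, 2], [3]], Q = [[1, 3], [2]]

Insert each entry of the permutation into P by Schensted row insertion, recording in Q the position of each new cell.

Insert 3: appended to row 1. P = [[3]].
Insert 1: 1 bumps 3 from row 1; 3 starts row 2. P = [[1], [3]].
Insert 2: appended to row 1. P = [[1, 2], [3]].

So P = [[1, 2], [3]], Q = [[1, 3], [2]].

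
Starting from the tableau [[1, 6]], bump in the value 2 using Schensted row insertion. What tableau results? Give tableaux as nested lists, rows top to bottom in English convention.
[[1, 2], [6]]

In row 1, 2 replaces 6 (the leftmost entry greater than 2); 6 is bumped to row 2. 6 starts a new row 2. The new tableau is [[1, 2], [6]].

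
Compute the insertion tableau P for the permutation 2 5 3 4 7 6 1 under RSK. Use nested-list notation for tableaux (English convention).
Insert 2: appended to row 1. P = [[2]].
Insert 5: appended to row 1. P = [[2, 5]].
Insert 3: 3 bumps 5 from row 1; 5 starts row 2. P = [[2, 3], [5]].
Insert 4: appended to row 1. P = [[2, 3, 4], [5]].
Insert 7: appended to row 1. P = [[2, 3, 4, 7], [5]].
Insert 6: 6 bumps 7 from row 1; 7 appends to row 2. P = [[2, 3, 4, 6], [5, 7]].
Insert 1: 1 bumps 2 from row 1; 2 bumps 5 from row 2; 5 starts row 3. P = [[1, 3, 4, 6], [2, 7], [5]].

So P = [[1, 3, 4, 6], [2, 7], [5]].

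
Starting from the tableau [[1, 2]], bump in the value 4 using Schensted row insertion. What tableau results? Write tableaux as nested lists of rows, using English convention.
4 is larger than every entry of row 1, so it is appended to row 1. The new tableau is [[1, 2, 4]].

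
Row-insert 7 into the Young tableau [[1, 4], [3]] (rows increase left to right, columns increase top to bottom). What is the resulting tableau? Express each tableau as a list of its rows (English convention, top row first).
7 is larger than every entry of row 1, so it is appended to row 1. The new tableau is [[1, 4, 7], [3]].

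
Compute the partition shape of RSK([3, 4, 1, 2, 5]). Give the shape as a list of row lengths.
Row-insert each entry into an empty tableau.

After inserting 3: P = [[3]].
After inserting 4: P = [[3, 4]].
After inserting 1: P = [[1, 4], [3]].
After inserting 2: P = [[1, 2], [3, 4]].
After inserting 5: P = [[1, 2, 5], [3, 4]].

The final insertion tableau P = [[1, 2, 5], [3, 4]] has shape [3, 2].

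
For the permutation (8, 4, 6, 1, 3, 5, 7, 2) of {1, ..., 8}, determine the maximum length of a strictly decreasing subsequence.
4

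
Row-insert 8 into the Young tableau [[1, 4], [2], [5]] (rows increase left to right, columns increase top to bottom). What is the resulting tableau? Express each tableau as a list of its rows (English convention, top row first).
[[1, 4, 8], [2], [5]]

8 is larger than every entry of row 1, so it is appended to row 1. The new tableau is [[1, 4, 8], [2], [5]].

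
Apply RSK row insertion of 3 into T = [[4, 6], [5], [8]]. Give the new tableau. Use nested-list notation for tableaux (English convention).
[[3, 6], [4], [5], [8]]

In row 1, 3 replaces 4 (the leftmost entry greater than 3); 4 is bumped to row 2. In row 2, 4 replaces 5 (the leftmost entry greater than 4); 5 is bumped to row 3. In row 3, 5 replaces 8 (the leftmost entry greater than 5); 8 is bumped to row 4. 8 starts a new row 4. The new tableau is [[3, 6], [4], [5], [8]].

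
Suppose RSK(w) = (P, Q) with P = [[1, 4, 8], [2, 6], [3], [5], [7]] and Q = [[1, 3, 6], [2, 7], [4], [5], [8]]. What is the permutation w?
Reverse the RSK construction: for i from n down to 1, find the cell of Q containing i, remove the entry at that cell from P, and reverse-bump it up through P; the value ejected from row 1 is w(i).

Step i=8: Q has 8 at row 5, column 1; remove 7 from row 5 of P and reverse-bump: 7 enters row 4 and ejects 5; 5 enters row 3 and ejects 3; 3 enters row 2 and ejects 2; 2 enters row 1 and ejects 1. So w(8) = 1. P is now [[2, 4, 8], [3, 6], [5], [7]].
Step i=7: Q has 7 at row 2, column 2; remove 6 from row 2 of P and reverse-bump: 6 enters row 1 and ejects 4. So w(7) = 4. P is now [[2, 6, 8], [3], [5], [7]].
Step i=6: Q has 6 at row 1, column 3; remove that cell from P, ejecting 8. So w(6) = 8. P is now [[2, 6], [3], [5], [7]].
Step i=5: Q has 5 at row 4, column 1; remove 7 from row 4 of P and reverse-bump: 7 enters row 3 and ejects 5; 5 enters row 2 and ejects 3; 3 enters row 1 and ejects 2. So w(5) = 2. P is now [[3, 6], [5], [7]].
Step i=4: Q has 4 at row 3, column 1; remove 7 from row 3 of P and reverse-bump: 7 enters row 2 and ejects 5; 5 enters row 1 and ejects 3. So w(4) = 3. P is now [[5, 6], [7]].
Step i=3: Q has 3 at row 1, column 2; remove that cell from P, ejecting 6. So w(3) = 6. P is now [[5], [7]].
Step i=2: Q has 2 at row 2, column 1; remove 7 from row 2 of P and reverse-bump: 7 enters row 1 and ejects 5. So w(2) = 5. P is now [[7]].
Step i=1: Q has 1 at row 1, column 1; remove that cell from P, ejecting 7. So w(1) = 7. P is now [].

So w = 7 5 6 3 2 8 4 1.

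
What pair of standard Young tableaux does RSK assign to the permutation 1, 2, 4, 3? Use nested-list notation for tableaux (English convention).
P = [[1, 2, 3], [4]], Q = [[1, 2, 3], [4]]

Insert each entry of the permutation into P by Schensted row insertion, recording in Q the position of each new cell.

After inserting 1: P = [[1]].
After inserting 2: P = [[1, 2]].
After inserting 4: P = [[1, 2, 4]].
After inserting 3: P = [[1, 2, 3], [4]].

So P = [[1, 2, 3], [4]], Q = [[1, 2, 3], [4]].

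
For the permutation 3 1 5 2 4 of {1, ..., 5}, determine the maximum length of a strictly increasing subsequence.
3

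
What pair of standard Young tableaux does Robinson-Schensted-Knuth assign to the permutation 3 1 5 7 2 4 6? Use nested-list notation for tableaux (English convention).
P = [[1, 2, 4, 6], [3, 5, 7]], Q = [[1, 3, 4, 7], [2, 5, 6]]

Insert each entry of the permutation into P by Schensted row insertion, recording in Q the position of each new cell.

Insert 3: appended to row 1. P = [[3]].
Insert 1: 1 bumps 3 from row 1; 3 starts row 2. P = [[1], [3]].
Insert 5: appended to row 1. P = [[1, 5], [3]].
Insert 7: appended to row 1. P = [[1, 5, 7], [3]].
Insert 2: 2 bumps 5 from row 1; 5 appends to row 2. P = [[1, 2, 7], [3, 5]].
Insert 4: 4 bumps 7 from row 1; 7 appends to row 2. P = [[1, 2, 4], [3, 5, 7]].
Insert 6: appended to row 1. P = [[1, 2, 4, 6], [3, 5, 7]].

So P = [[1, 2, 4, 6], [3, 5, 7]], Q = [[1, 3, 4, 7], [2, 5, 6]].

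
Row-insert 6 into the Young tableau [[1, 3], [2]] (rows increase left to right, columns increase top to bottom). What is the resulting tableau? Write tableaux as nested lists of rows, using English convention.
6 is larger than every entry of row 1, so it is appended to row 1. The new tableau is [[1, 3, 6], [2]].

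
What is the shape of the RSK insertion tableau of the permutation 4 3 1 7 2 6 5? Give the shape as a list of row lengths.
[3, 2, 2]

Row-insert each entry into an empty tableau.

After inserting 4: P = [[4]].
After inserting 3: P = [[3], [4]].
After inserting 1: P = [[1], [3], [4]].
After inserting 7: P = [[1, 7], [3], [4]].
After inserting 2: P = [[1, 2], [3, 7], [4]].
After inserting 6: P = [[1, 2, 6], [3, 7], [4]].
After inserting 5: P = [[1, 2, 5], [3, 6], [4, 7]].

The final insertion tableau P = [[1, 2, 5], [3, 6], [4, 7]] has shape [3, 2, 2].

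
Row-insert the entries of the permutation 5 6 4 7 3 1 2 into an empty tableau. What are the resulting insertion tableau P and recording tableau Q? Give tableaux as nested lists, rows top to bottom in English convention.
Insert each entry of the permutation into P by Schensted row insertion, recording in Q the position of each new cell.

Insert 5: appended to row 1. P = [[5]].
Insert 6: appended to row 1. P = [[5, 6]].
Insert 4: 4 bumps 5 from row 1; 5 starts row 2. P = [[4, 6], [5]].
Insert 7: appended to row 1. P = [[4, 6, 7], [5]].
Insert 3: 3 bumps 4 from row 1; 4 bumps 5 from row 2; 5 starts row 3. P = [[3, 6, 7], [4], [5]].
Insert 1: 1 bumps 3 from row 1; 3 bumps 4 from row 2; 4 bumps 5 from row 3; 5 starts row 4. P = [[1, 6, 7], [3], [4], [5]].
Insert 2: 2 bumps 6 from row 1; 6 appends to row 2. P = [[1, 2, 7], [3, 6], [4], [5]].

So P = [[1, 2, 7], [3, 6], [4], [5]], Q = [[1, 2, 4], [3, 7], [5], [6]].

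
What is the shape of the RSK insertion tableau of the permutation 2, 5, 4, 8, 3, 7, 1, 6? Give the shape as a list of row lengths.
Row-insert each entry into an empty tableau.

After inserting 2: P = [[2]].
After inserting 5: P = [[2, 5]].
After inserting 4: P = [[2, 4], [5]].
After inserting 8: P = [[2, 4, 8], [5]].
After inserting 3: P = [[2, 3, 8], [4], [5]].
After inserting 7: P = [[2, 3, 7], [4, 8], [5]].
After inserting 1: P = [[1, 3, 7], [2, 8], [4], [5]].
After inserting 6: P = [[1, 3, 6], [2, 7], [4, 8], [5]].

The final insertion tableau P = [[1, 3, 6], [2, 7], [4, 8], [5]] has shape [3, 2, 2, 1].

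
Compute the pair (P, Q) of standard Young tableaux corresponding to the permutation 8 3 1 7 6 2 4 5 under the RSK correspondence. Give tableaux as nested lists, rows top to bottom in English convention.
P = [[1, 2, 4, 5], [3, 6], [7], [8]], Q = [[1, 4, 7, 8], [2, 5], [3], [6]]

Insert each entry of the permutation into P by Schensted row insertion, recording in Q the position of each new cell.

Insert 8: appended to row 1. P = [[8]].
Insert 3: 3 bumps 8 from row 1; 8 starts row 2. P = [[3], [8]].
Insert 1: 1 bumps 3 from row 1; 3 bumps 8 from row 2; 8 starts row 3. P = [[1], [3], [8]].
Insert 7: appended to row 1. P = [[1, 7], [3], [8]].
Insert 6: 6 bumps 7 from row 1; 7 appends to row 2. P = [[1, 6], [3, 7], [8]].
Insert 2: 2 bumps 6 from row 1; 6 bumps 7 from row 2; 7 bumps 8 from row 3; 8 starts row 4. P = [[1, 2], [3, 6], [7], [8]].
Insert 4: appended to row 1. P = [[1, 2, 4], [3, 6], [7], [8]].
Insert 5: appended to row 1. P = [[1, 2, 4, 5], [3, 6], [7], [8]].

So P = [[1, 2, 4, 5], [3, 6], [7], [8]], Q = [[1, 4, 7, 8], [2, 5], [3], [6]].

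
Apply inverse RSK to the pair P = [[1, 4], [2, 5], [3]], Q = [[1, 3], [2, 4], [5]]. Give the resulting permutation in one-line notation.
3 2 5 4 1

Reverse the RSK construction: for i from n down to 1, find the cell of Q containing i, remove the entry at that cell from P, and reverse-bump it up through P; the value ejected from row 1 is w(i).

Step i=5: Q has 5 at row 3, column 1; remove 3 from row 3 of P and reverse-bump: 3 enters row 2 and ejects 2; 2 enters row 1 and ejects 1. So w(5) = 1. P is now [[2, 4], [3, 5]].
Step i=4: Q has 4 at row 2, column 2; remove 5 from row 2 of P and reverse-bump: 5 enters row 1 and ejects 4. So w(4) = 4. P is now [[2, 5], [3]].
Step i=3: Q has 3 at row 1, column 2; remove that cell from P, ejecting 5. So w(3) = 5. P is now [[2], [3]].
Step i=2: Q has 2 at row 2, column 1; remove 3 from row 2 of P and reverse-bump: 3 enters row 1 and ejects 2. So w(2) = 2. P is now [[3]].
Step i=1: Q has 1 at row 1, column 1; remove that cell from P, ejecting 3. So w(1) = 3. P is now [].

So w = 3 2 5 4 1.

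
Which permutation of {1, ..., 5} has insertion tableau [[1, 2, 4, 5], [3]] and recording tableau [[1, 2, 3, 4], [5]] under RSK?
1 3 4 5 2

Reverse the RSK construction: for i from n down to 1, find the cell of Q containing i, remove the entry at that cell from P, and reverse-bump it up through P; the value ejected from row 1 is w(i).

Step i=5: Q has 5 at row 2, column 1; remove 3 from row 2 of P and reverse-bump: 3 enters row 1 and ejects 2. So w(5) = 2. P is now [[1, 3, 4, 5]].
Step i=4: Q has 4 at row 1, column 4; remove that cell from P, ejecting 5. So w(4) = 5. P is now [[1, 3, 4]].
Step i=3: Q has 3 at row 1, column 3; remove that cell from P, ejecting 4. So w(3) = 4. P is now [[1, 3]].
Step i=2: Q has 2 at row 1, column 2; remove that cell from P, ejecting 3. So w(2) = 3. P is now [[1]].
Step i=1: Q has 1 at row 1, column 1; remove that cell from P, ejecting 1. So w(1) = 1. P is now [].

So w = 1 3 4 5 2.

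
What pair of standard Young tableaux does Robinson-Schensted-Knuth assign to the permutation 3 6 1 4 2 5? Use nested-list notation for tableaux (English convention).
Insert each entry of the permutation into P by Schensted row insertion, recording in Q the position of each new cell.

Insert 3: appended to row 1. P = [[3]].
Insert 6: appended to row 1. P = [[3, 6]].
Insert 1: 1 bumps 3 from row 1; 3 starts row 2. P = [[1, 6], [3]].
Insert 4: 4 bumps 6 from row 1; 6 appends to row 2. P = [[1, 4], [3, 6]].
Insert 2: 2 bumps 4 from row 1; 4 bumps 6 from row 2; 6 starts row 3. P = [[1, 2], [3, 4], [6]].
Insert 5: appended to row 1. P = [[1, 2, 5], [3, 4], [6]].

So P = [[1, 2, 5], [3, 4], [6]], Q = [[1, 2, 6], [3, 4], [5]].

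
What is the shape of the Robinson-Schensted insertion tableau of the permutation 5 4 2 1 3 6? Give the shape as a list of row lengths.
RSK row insertion gives P = [[1, 3, 6], [2], [4], [5]], which has shape [3, 1, 1, 1].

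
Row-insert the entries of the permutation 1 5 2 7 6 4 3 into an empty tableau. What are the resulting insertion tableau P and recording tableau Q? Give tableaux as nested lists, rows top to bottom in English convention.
P = [[1, 2, 3], [4, 6], [5], [7]], Q = [[1, 2, 4], [3, 5], [6], [7]]

Insert each entry of the permutation into P by Schensted row insertion, recording in Q the position of each new cell.

Insert 1: appended to row 1. P = [[1]].
Insert 5: appended to row 1. P = [[1, 5]].
Insert 2: 2 bumps 5 from row 1; 5 starts row 2. P = [[1, 2], [5]].
Insert 7: appended to row 1. P = [[1, 2, 7], [5]].
Insert 6: 6 bumps 7 from row 1; 7 appends to row 2. P = [[1, 2, 6], [5, 7]].
Insert 4: 4 bumps 6 from row 1; 6 bumps 7 from row 2; 7 starts row 3. P = [[1, 2, 4], [5, 6], [7]].
Insert 3: 3 bumps 4 from row 1; 4 bumps 5 from row 2; 5 bumps 7 from row 3; 7 starts row 4. P = [[1, 2, 3], [4, 6], [5], [7]].

So P = [[1, 2, 3], [4, 6], [5], [7]], Q = [[1, 2, 4], [3, 5], [6], [7]].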